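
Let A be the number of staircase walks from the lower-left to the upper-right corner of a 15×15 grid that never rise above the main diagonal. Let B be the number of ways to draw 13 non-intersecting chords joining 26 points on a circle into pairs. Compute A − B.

Sub-diagonal monotone paths from (0,0) to (15,15) biject with Dyck paths of semilength 15, giving C_15. So A = C_15 = 9694845.
Non-crossing perfect matchings of 2n points on a circle are counted by C_n; with 26 points, n = 13. So B = C_13 = 742900.
A − B = 9694845 − 742900 = 8951945.

8951945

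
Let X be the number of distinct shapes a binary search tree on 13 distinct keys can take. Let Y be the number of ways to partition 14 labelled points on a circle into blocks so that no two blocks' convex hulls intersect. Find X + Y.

3417340

There are C_n binary search tree shapes on n keys; with n = 13 that is C_13. So X = C_13 = 742900.
Non-crossing partitions of an n-element set are counted by C_n; here n = 14. So Y = C_14 = 2674440.
X + Y = 742900 + 2674440 = 3417340.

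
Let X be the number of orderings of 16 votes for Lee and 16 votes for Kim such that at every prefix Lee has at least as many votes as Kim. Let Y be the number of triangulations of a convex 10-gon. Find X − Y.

35356240

Ballot sequences with n votes each where one side never trails are Dyck words, counted by C_n; here n = 16. So X = C_16 = 35357670.
The number of triangulations of a 10-gon is the Catalan number C_8 (index = sides − 2). So Y = C_8 = 1430.
X − Y = 35357670 − 1430 = 35356240.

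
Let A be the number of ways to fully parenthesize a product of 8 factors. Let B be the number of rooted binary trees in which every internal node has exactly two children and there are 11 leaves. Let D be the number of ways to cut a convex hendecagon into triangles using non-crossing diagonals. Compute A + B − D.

12363

Parenthesizations of m factors correspond to full binary trees with m leaves, counted by C_{m−1}; m = 8 gives C_7. So A = C_7 = 429.
A full binary tree with L leaves has L−1 internal nodes and is counted by C_{L−1}; L = 11 gives C_10. So B = C_10 = 16796.
The number of triangulations of an 11-gon is the Catalan number C_9 (index = sides − 2). So D = C_9 = 4862.
A + B − D = 429 + 16796 − 4862 = 12363.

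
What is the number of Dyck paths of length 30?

Dyck paths of semilength n (length 2n) are counted by C_n; here n = 15.
C_15 = 9694845.

9694845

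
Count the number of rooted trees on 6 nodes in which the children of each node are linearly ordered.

42

Rooted ordered (plane) trees on m nodes have m−1 edges and are counted by C_{m−1}; m = 6 gives C_5.
C_5 = C(10,5)/6 = 252/6 = 42.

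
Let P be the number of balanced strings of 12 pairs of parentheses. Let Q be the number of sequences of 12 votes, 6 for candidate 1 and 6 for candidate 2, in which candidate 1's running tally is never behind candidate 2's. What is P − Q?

207880

A balanced arrangement of 12 bracket pairs is a Dyck word of semilength 12, so the count is C_12. So P = C_12 = 208012.
Ballot sequences with n votes each where one side never trails are Dyck words, counted by C_n; here n = 6. So Q = C_6 = 132.
P − Q = 208012 − 132 = 207880.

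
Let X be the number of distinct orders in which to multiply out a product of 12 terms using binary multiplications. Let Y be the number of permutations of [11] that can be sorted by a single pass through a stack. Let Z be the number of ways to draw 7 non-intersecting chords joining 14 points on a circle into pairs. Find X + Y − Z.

Parenthesizations of m factors correspond to full binary trees with m leaves, counted by C_{m−1}; m = 12 gives C_11. So X = C_11 = 58786.
By Knuth's characterisation, the stack-sortable permutations of length 11 are the 231-avoiders, numbering C_11. So Y = C_11 = 58786.
Non-crossing perfect matchings of 2n points on a circle are counted by C_n; with 14 points, n = 7. So Z = C_7 = 429.
X + Y − Z = 58786 + 58786 − 429 = 117143.

117143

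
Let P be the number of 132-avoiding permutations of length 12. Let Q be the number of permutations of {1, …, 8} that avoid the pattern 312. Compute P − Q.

For any fixed pattern of length 3, the pattern-avoiding permutations of [12] number C_12. So P = C_12 = 208012.
Permutations of [n] avoiding any single length-3 pattern are counted by C_n; here n = 8. So Q = C_8 = 1430.
P − Q = 208012 − 1430 = 206582.

206582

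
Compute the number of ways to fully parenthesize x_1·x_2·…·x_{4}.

Bracketing 4 factors into binary products is counted by C_{4−1} = C_3.
C_3 = C(6,3)/4 = 20/4 = 5.

5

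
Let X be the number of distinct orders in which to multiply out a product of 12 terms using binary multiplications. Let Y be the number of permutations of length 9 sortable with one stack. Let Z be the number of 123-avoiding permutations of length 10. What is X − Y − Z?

37128

Ways to associate a product of 12 factors correspond to binary trees on 12 leaves, so the count is C_11. So X = C_11 = 58786.
Stack-sortable permutations are exactly the 231-avoiding ones, counted by C_n; here n = 9. So Y = C_9 = 4862.
Permutations of [n] avoiding any single length-3 pattern are counted by C_n; here n = 10. So Z = C_10 = 16796.
X − Y − Z = 58786 − 4862 − 16796 = 37128.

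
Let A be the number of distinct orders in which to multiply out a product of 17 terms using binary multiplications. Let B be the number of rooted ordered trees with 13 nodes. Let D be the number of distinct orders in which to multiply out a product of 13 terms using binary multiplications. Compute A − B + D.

35357670

Bracketing 17 factors into binary products is counted by C_{17−1} = C_16. So A = C_16 = 35357670.
A rooted plane tree on 13 nodes has 12 edges, and such trees are counted by C_12. So B = C_12 = 208012.
Bracketing 13 factors into binary products is counted by C_{13−1} = C_12. So D = C_12 = 208012.
A − B + D = 35357670 − 208012 + 208012 = 35357670.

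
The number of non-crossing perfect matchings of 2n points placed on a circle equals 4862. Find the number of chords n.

Non-crossing pairings of 2n points on a circle are counted by C_n; 4862 = C_9.

9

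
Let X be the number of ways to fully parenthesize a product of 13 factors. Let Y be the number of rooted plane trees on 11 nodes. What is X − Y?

191216

Ways to associate a product of 13 factors correspond to binary trees on 13 leaves, so the count is C_12. So X = C_12 = 208012.
Rooted ordered (plane) trees on m nodes have m−1 edges and are counted by C_{m−1}; m = 11 gives C_10. So Y = C_10 = 16796.
X − Y = 208012 − 16796 = 191216.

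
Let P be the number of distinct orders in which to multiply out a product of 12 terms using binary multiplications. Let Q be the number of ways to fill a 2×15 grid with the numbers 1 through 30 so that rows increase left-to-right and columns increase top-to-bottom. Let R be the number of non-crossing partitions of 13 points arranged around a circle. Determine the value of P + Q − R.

Parenthesizations of m factors correspond to full binary trees with m leaves, counted by C_{m−1}; m = 12 gives C_11. So P = C_11 = 58786.
Standard Young tableaux of shape 2×n are counted by C_n; here n = 15. So Q = C_15 = 9694845.
The non-crossing partitions of [13] form a lattice of size C_13. So R = C_13 = 742900.
P + Q − R = 58786 + 9694845 − 742900 = 9010731.

9010731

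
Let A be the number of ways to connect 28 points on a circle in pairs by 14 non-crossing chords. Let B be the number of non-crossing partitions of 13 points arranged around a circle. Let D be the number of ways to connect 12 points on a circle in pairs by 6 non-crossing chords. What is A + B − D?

3417208

Pairing 28 circle points by 14 non-crossing chords gives C_14 matchings. So A = C_14 = 2674440.
The non-crossing partitions of [13] form a lattice of size C_13. So B = C_13 = 742900.
Non-crossing perfect matchings of 2n points on a circle are counted by C_n; with 12 points, n = 6. So D = C_6 = 132.
A + B − D = 2674440 + 742900 − 132 = 3417208.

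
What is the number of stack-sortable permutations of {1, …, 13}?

742900

By Knuth's characterisation, the stack-sortable permutations of length 13 are the 231-avoiders, numbering C_13.
C_13 = C(26,13)/14 = 10400600/14 = 742900.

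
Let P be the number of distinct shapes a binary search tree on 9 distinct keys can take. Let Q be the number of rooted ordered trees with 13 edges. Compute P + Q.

747762

There are C_n binary search tree shapes on n keys; with n = 9 that is C_9. So P = C_9 = 4862.
Rooted ordered trees with n edges are counted by C_n; here n = 13. So Q = C_13 = 742900.
P + Q = 4862 + 742900 = 747762.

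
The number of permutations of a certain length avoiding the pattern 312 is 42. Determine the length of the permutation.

Permutations of [n] avoiding a fixed length-3 pattern are counted by C_n, and C_5 = 42.

5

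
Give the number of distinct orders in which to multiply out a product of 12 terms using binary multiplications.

58786

Parenthesizations of m factors correspond to full binary trees with m leaves, counted by C_{m−1}; m = 12 gives C_11.
C_11 = C(22,11)/12 = 705432/12 = 58786.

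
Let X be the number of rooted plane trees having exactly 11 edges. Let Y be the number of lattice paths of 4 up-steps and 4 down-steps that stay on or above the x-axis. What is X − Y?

Rooted ordered trees with n edges are counted by C_n; here n = 11. So X = C_11 = 58786.
Paths of 4 up- and 4 down-steps that never dip below the axis are Dyck paths; their count is C_4. So Y = C_4 = 14.
X − Y = 58786 − 14 = 58772.

58772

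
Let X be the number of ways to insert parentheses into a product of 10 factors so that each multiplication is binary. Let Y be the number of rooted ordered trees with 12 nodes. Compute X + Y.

Parenthesizations of m factors correspond to full binary trees with m leaves, counted by C_{m−1}; m = 10 gives C_9. So X = C_9 = 4862.
Rooted ordered (plane) trees on m nodes have m−1 edges and are counted by C_{m−1}; m = 12 gives C_11. So Y = C_11 = 58786.
X + Y = 4862 + 58786 = 63648.

63648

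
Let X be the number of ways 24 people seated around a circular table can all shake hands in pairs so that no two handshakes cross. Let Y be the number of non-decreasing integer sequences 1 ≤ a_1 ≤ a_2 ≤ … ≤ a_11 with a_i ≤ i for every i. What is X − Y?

149226

With 24 = 2·12 people, non-crossing handshake pairings are non-crossing perfect matchings on a circle, counted by C_12. So X = C_12 = 208012.
Weakly increasing sequences with a_i ≤ i biject with Dyck paths of semilength 11, so there are C_11. So Y = C_11 = 58786.
X − Y = 208012 − 58786 = 149226.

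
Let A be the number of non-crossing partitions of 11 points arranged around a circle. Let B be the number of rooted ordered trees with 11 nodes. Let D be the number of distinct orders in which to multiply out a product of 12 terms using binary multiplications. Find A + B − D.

Non-crossing partitions of an n-element set are counted by C_n; here n = 11. So A = C_11 = 58786.
Rooted ordered (plane) trees on m nodes have m−1 edges and are counted by C_{m−1}; m = 11 gives C_10. So B = C_10 = 16796.
Bracketing 12 factors into binary products is counted by C_{12−1} = C_11. So D = C_11 = 58786.
A + B − D = 58786 + 16796 − 58786 = 16796.

16796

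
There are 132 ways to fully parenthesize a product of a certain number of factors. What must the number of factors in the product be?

Parenthesizations of m factors are counted by C_{m−1}. Since C_6 = 132, the index is 6.
So the index is 6, and the number of factors is 6 + 1 = 7.

7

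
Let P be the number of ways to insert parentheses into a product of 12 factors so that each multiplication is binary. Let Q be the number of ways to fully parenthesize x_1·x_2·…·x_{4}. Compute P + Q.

58791

Ways to associate a product of 12 factors correspond to binary trees on 12 leaves, so the count is C_11. So P = C_11 = 58786.
Bracketing 4 factors into binary products is counted by C_{4−1} = C_3. So Q = C_3 = 5.
P + Q = 58786 + 5 = 58791.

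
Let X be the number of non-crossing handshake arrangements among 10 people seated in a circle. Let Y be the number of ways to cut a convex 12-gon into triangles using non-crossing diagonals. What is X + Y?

With 10 = 2·5 people, non-crossing handshake pairings are non-crossing perfect matchings on a circle, counted by C_5. So X = C_5 = 42.
The number of triangulations of a 12-gon is the Catalan number C_10 (index = sides − 2). So Y = C_10 = 16796.
X + Y = 42 + 16796 = 16838.

16838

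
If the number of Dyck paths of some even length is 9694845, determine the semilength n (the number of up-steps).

Dyck paths of semilength n are counted by C_n. The Catalan number equal to 9694845 is C_15.

15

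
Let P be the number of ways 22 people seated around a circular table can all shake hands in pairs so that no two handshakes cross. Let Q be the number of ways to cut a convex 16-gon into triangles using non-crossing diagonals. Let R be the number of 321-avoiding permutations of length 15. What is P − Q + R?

7079191

Non-crossing handshake pairings of 2n people are counted by C_n; 22 people gives n = 11. So P = C_11 = 58786.
A convex 16-gon is triangulated into 14 triangles, and the number of such triangulations is the Catalan number C_{16−2} = C_14. So Q = C_14 = 2674440.
Permutations of [n] avoiding any single length-3 pattern are counted by C_n; here n = 15. So R = C_15 = 9694845.
P − Q + R = 58786 − 2674440 + 9694845 = 7079191.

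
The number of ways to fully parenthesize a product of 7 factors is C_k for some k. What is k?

6

Bracketing 7 factors into binary products is counted by C_{7−1} = C_6.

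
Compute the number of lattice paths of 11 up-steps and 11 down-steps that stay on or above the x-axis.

58786

A Dyck path with 11 up-steps and 11 down-steps has semilength 11, so there are C_11 of them.
C_11 = C_10 · 2(2·10+1)/(10+2) = 16796 · 42/12 = 58786.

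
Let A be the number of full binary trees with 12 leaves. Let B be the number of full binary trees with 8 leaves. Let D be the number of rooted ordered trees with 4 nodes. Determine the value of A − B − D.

Full binary trees with 12 leaves have 12−1 = 11 internal nodes, so there are C_11 of them. So A = C_11 = 58786.
Full binary trees with 8 leaves have 8−1 = 7 internal nodes, so there are C_7 of them. So B = C_7 = 429.
Rooted ordered (plane) trees on m nodes have m−1 edges and are counted by C_{m−1}; m = 4 gives C_3. So D = C_3 = 5.
A − B − D = 58786 − 429 − 5 = 58352.

58352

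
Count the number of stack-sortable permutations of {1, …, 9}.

Stack-sortable permutations are exactly the 231-avoiding ones, counted by C_n; here n = 9.
C_9 = C_8 · 2(2·8+1)/(8+2) = 1430 · 34/10 = 4862.

4862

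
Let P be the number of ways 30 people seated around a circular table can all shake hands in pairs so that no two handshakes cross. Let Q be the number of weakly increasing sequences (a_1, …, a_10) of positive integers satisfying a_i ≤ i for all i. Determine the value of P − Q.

9678049

Non-crossing handshake pairings of 2n people are counted by C_n; 30 people gives n = 15. So P = C_15 = 9694845.
Weakly increasing sequences with a_i ≤ i biject with Dyck paths of semilength 10, so there are C_10. So Q = C_10 = 16796.
P − Q = 9694845 − 16796 = 9678049.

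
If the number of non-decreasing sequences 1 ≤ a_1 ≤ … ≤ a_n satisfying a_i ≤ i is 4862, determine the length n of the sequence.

Such sub-staircase sequences of length n are counted by C_n, and C_9 = 4862.

9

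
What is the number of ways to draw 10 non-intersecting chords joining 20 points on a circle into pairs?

16796

Pairing 20 circle points by 10 non-crossing chords gives C_10 matchings.
C_10 = C(20,10)/11 = 184756/11 = 16796.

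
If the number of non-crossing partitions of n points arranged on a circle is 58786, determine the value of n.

Non-crossing partitions of [n] are counted by C_n, and C_11 = 58786.

11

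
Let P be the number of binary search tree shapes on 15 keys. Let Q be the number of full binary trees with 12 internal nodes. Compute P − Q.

Binary trees (left/right distinguished) on n nodes are counted by C_n; here n = 15. So P = C_15 = 9694845.
Full binary trees with n internal nodes are counted by C_n; here n = 12. So Q = C_12 = 208012.
P − Q = 9694845 − 208012 = 9486833.

9486833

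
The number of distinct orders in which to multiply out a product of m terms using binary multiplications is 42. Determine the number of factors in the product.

Parenthesizations of m factors are counted by C_{m−1}, and C_5 = 42.
So the index is 5, and the number of factors is 5 + 1 = 6.

6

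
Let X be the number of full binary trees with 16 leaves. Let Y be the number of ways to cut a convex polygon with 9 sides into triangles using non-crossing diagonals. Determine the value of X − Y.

Full binary trees with 16 leaves have 16−1 = 15 internal nodes, so there are C_15 of them. So X = C_15 = 9694845.
Triangulations of a convex m-gon are counted by C_{m−2}; with m = 9 this is C_7. So Y = C_7 = 429.
X − Y = 9694845 − 429 = 9694416.

9694416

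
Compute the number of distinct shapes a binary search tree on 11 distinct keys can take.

Rooted binary trees with 11 nodes (each child slot possibly empty) number C_11.
C_11 = C(22,11)/12 = 705432/12 = 58786.

58786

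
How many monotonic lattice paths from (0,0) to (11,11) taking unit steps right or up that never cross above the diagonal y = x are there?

58786

Sub-diagonal monotone paths from (0,0) to (11,11) biject with Dyck paths of semilength 11, giving C_11.
C_11 = C_10 · 2(2·10+1)/(10+2) = 16796 · 42/12 = 58786.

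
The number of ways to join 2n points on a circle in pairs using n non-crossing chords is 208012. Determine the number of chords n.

Non-crossing pairings of 2n points on a circle are counted by C_n. The Catalan number equal to 208012 is C_12.

12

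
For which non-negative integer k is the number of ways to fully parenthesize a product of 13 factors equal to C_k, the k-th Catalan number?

Ways to associate a product of 13 factors correspond to binary trees on 13 leaves, so the count is C_12.

12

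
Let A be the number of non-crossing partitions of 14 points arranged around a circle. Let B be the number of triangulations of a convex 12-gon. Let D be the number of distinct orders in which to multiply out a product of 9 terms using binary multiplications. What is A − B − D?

The non-crossing partitions of [14] form a lattice of size C_14. So A = C_14 = 2674440.
The number of triangulations of a 12-gon is the Catalan number C_10 (index = sides − 2). So B = C_10 = 16796.
Parenthesizations of m factors correspond to full binary trees with m leaves, counted by C_{m−1}; m = 9 gives C_8. So D = C_8 = 1430.
A − B − D = 2674440 − 16796 − 1430 = 2656214.

2656214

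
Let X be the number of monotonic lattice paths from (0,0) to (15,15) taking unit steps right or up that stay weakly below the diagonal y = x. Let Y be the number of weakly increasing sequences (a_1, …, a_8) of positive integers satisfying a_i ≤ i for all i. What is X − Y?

Monotone paths in an n×n grid that stay weakly below the diagonal are counted by C_n; here n = 15. So X = C_15 = 9694845.
Such sub-staircase sequences of length n are counted by C_n; here n = 8. So Y = C_8 = 1430.
X − Y = 9694845 − 1430 = 9693415.

9693415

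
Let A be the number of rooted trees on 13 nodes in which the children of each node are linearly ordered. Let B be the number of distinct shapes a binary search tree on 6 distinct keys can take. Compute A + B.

208144

Rooted ordered (plane) trees on m nodes have m−1 edges and are counted by C_{m−1}; m = 13 gives C_12. So A = C_12 = 208012.
Rooted binary trees with 6 nodes (each child slot possibly empty) number C_6. So B = C_6 = 132.
A + B = 208012 + 132 = 208144.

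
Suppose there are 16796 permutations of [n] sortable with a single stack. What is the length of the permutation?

Stack-sortable permutations of [n] are counted by C_n. Since C_10 = 16796, the index is 10.

10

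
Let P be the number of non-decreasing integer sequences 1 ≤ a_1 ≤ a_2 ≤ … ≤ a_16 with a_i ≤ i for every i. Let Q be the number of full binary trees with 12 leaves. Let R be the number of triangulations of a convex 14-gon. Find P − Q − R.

Such sub-staircase sequences of length n are counted by C_n; here n = 16. So P = C_16 = 35357670.
Full binary trees with 12 leaves have 12−1 = 11 internal nodes, so there are C_11 of them. So Q = C_11 = 58786.
Triangulations of a convex m-gon are counted by C_{m−2}; with m = 14 this is C_12. So R = C_12 = 208012.
P − Q − R = 35357670 − 58786 − 208012 = 35090872.

35090872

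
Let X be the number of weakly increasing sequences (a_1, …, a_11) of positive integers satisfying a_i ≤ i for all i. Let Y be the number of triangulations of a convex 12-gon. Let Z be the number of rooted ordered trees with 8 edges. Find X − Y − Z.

40560

Weakly increasing sequences with a_i ≤ i biject with Dyck paths of semilength 11, so there are C_11. So X = C_11 = 58786.
Triangulations of a convex m-gon are counted by C_{m−2}; with m = 12 this is C_10. So Y = C_10 = 16796.
A rooted plane tree with 8 edges has 9 nodes, and the count is C_8. So Z = C_8 = 1430.
X − Y − Z = 58786 − 16796 − 1430 = 40560.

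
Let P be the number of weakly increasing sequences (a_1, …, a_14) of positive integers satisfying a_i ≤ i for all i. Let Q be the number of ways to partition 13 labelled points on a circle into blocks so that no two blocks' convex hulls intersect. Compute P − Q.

Such sub-staircase sequences of length n are counted by C_n; here n = 14. So P = C_14 = 2674440.
The non-crossing partitions of [13] form a lattice of size C_13. So Q = C_13 = 742900.
P − Q = 2674440 − 742900 = 1931540.

1931540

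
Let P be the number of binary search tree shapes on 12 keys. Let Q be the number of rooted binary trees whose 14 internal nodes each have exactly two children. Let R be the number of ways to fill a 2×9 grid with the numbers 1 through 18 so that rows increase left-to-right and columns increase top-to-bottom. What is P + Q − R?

2877590

Binary trees (left/right distinguished) on n nodes are counted by C_n; here n = 12. So P = C_12 = 208012.
The number of full binary trees on 14 internal nodes is the Catalan number C_14. So Q = C_14 = 2674440.
By the hook-length formula (or a Dyck-path bijection), SYT of shape 2×9 number C_9. So R = C_9 = 4862.
P + Q − R = 208012 + 2674440 − 4862 = 2877590.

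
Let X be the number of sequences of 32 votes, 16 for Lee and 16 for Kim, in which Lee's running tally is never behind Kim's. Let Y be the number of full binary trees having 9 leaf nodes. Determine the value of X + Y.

Ballot sequences with n votes each where one side never trails are Dyck words, counted by C_n; here n = 16. So X = C_16 = 35357670.
Full binary trees with 9 leaves have 9−1 = 8 internal nodes, so there are C_8 of them. So Y = C_8 = 1430.
X + Y = 35357670 + 1430 = 35359100.

35359100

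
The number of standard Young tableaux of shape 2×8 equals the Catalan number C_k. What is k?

By the hook-length formula (or a Dyck-path bijection), SYT of shape 2×8 number C_8.

8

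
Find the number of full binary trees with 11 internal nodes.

Full binary trees with n internal nodes are counted by C_n; here n = 11.
C_11 = C(22,11)/12 = 705432/12 = 58786.

58786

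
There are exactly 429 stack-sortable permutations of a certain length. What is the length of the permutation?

7

Stack-sortable permutations of [n] are counted by C_n; 429 = C_7.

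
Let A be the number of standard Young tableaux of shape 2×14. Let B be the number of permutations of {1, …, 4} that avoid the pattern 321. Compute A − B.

Standard Young tableaux of shape 2×n are counted by C_n; here n = 14. So A = C_14 = 2674440.
For any fixed pattern of length 3, the pattern-avoiding permutations of [4] number C_4. So B = C_4 = 14.
A − B = 2674440 − 14 = 2674426.

2674426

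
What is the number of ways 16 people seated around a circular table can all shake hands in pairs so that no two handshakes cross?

1430

With 16 = 2·8 people, non-crossing handshake pairings are non-crossing perfect matchings on a circle, counted by C_8.
C_8 = C(16,8)/9 = 12870/9 = 1430.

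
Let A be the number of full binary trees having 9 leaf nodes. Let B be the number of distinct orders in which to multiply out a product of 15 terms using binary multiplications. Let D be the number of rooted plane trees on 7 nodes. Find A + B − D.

A full binary tree with L leaves has L−1 internal nodes and is counted by C_{L−1}; L = 9 gives C_8. So A = C_8 = 1430.
Parenthesizations of m factors correspond to full binary trees with m leaves, counted by C_{m−1}; m = 15 gives C_14. So B = C_14 = 2674440.
Rooted ordered (plane) trees on m nodes have m−1 edges and are counted by C_{m−1}; m = 7 gives C_6. So D = C_6 = 132.
A + B − D = 1430 + 2674440 − 132 = 2675738.

2675738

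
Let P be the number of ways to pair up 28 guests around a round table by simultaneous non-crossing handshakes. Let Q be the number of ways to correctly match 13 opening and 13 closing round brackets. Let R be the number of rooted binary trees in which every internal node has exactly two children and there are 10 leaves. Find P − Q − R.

1926678

Non-crossing handshake pairings of 2n people are counted by C_n; 28 people gives n = 14. So P = C_14 = 2674440.
Balanced strings of n pairs of brackets are counted by C_n; here n = 13. So Q = C_13 = 742900.
A full binary tree with L leaves has L−1 internal nodes and is counted by C_{L−1}; L = 10 gives C_9. So R = C_9 = 4862.
P − Q − R = 2674440 − 742900 − 4862 = 1926678.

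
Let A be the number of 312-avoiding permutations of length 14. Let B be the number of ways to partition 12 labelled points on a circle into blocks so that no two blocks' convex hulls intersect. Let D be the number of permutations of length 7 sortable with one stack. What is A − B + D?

Permutations of [n] avoiding any single length-3 pattern are counted by C_n; here n = 14. So A = C_14 = 2674440.
The non-crossing partitions of [12] form a lattice of size C_12. So B = C_12 = 208012.
By Knuth's characterisation, the stack-sortable permutations of length 7 are the 231-avoiders, numbering C_7. So D = C_7 = 429.
A − B + D = 2674440 − 208012 + 429 = 2466857.

2466857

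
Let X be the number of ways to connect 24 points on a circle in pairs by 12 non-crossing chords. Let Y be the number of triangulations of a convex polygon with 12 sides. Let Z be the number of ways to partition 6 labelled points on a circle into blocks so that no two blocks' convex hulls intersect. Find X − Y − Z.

191084

Non-crossing perfect matchings of 2n points on a circle are counted by C_n; with 24 points, n = 12. So X = C_12 = 208012.
The number of triangulations of a 12-gon is the Catalan number C_10 (index = sides − 2). So Y = C_10 = 16796.
The non-crossing partitions of [6] form a lattice of size C_6. So Z = C_6 = 132.
X − Y − Z = 208012 − 16796 − 132 = 191084.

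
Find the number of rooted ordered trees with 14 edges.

2674440

A rooted plane tree with 14 edges has 15 nodes, and the count is C_14.
C_14 = C_13 · 2(2·13+1)/(13+2) = 742900 · 54/15 = 2674440.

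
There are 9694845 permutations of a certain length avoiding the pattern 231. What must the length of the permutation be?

Permutations of [n] avoiding a fixed length-3 pattern are counted by C_n, and C_15 = 9694845.

15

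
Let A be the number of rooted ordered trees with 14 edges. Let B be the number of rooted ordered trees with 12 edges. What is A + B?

Rooted ordered trees with n edges are counted by C_n; here n = 14. So A = C_14 = 2674440.
Rooted ordered trees with n edges are counted by C_n; here n = 12. So B = C_12 = 208012.
A + B = 2674440 + 208012 = 2882452.

2882452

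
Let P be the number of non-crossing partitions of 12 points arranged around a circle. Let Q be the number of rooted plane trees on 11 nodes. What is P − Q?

Non-crossing partitions of an n-element set are counted by C_n; here n = 12. So P = C_12 = 208012.
Rooted ordered (plane) trees on m nodes have m−1 edges and are counted by C_{m−1}; m = 11 gives C_10. So Q = C_10 = 16796.
P − Q = 208012 − 16796 = 191216.

191216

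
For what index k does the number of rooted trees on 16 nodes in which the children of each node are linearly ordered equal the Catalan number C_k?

15

Rooted ordered (plane) trees on m nodes have m−1 edges and are counted by C_{m−1}; m = 16 gives C_15.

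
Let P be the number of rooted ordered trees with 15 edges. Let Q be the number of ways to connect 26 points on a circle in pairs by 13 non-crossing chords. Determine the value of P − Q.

8951945

Rooted ordered trees with n edges are counted by C_n; here n = 15. So P = C_15 = 9694845.
Non-crossing perfect matchings of 2n points on a circle are counted by C_n; with 26 points, n = 13. So Q = C_13 = 742900.
P − Q = 9694845 − 742900 = 8951945.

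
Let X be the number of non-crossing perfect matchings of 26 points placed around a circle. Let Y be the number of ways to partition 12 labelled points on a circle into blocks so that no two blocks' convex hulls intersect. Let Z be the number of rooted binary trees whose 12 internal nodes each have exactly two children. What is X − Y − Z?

326876

Non-crossing perfect matchings of 2n points on a circle are counted by C_n; with 26 points, n = 13. So X = C_13 = 742900.
Non-crossing partitions of an n-element set are counted by C_n; here n = 12. So Y = C_12 = 208012.
Full binary trees with n internal nodes are counted by C_n; here n = 12. So Z = C_12 = 208012.
X − Y − Z = 742900 − 208012 − 208012 = 326876.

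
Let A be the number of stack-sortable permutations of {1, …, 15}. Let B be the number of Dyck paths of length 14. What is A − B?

9694416

Stack-sortable permutations are exactly the 231-avoiding ones, counted by C_n; here n = 15. So A = C_15 = 9694845.
Dyck paths of semilength n (length 2n) are counted by C_n; here n = 7. So B = C_7 = 429.
A − B = 9694845 − 429 = 9694416.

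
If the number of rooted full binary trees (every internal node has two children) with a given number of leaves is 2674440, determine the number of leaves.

Full binary trees with L leaves are counted by C_{L−1}, and C_14 = 2674440.
So the index is 14, and the number of leaves is 14 + 1 = 15.

15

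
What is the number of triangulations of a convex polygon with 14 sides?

208012

A convex 14-gon is triangulated into 12 triangles, and the number of such triangulations is the Catalan number C_{14−2} = C_12.
C_12 = 208012.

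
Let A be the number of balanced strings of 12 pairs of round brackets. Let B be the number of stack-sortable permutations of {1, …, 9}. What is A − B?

With 12 pairs the number of balanced bracket strings is the Catalan number C_12. So A = C_12 = 208012.
By Knuth's characterisation, the stack-sortable permutations of length 9 are the 231-avoiders, numbering C_9. So B = C_9 = 4862.
A − B = 208012 − 4862 = 203150.

203150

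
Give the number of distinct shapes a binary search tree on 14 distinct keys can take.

Binary trees (left/right distinguished) on n nodes are counted by C_n; here n = 14.
C_14 = C(28,14)/15 = 40116600/15 = 2674440.

2674440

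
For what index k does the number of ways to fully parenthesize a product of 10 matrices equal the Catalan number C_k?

Bracketing 10 factors into binary products is counted by C_{10−1} = C_9.

9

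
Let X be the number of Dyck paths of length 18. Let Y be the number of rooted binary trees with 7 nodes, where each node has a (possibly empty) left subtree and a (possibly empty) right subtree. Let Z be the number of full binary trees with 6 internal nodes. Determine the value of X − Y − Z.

4301

Paths of 9 up- and 9 down-steps that never dip below the axis are Dyck paths; their count is C_9. So X = C_9 = 4862.
Binary trees (left/right distinguished) on n nodes are counted by C_n; here n = 7. So Y = C_7 = 429.
The number of full binary trees on 6 internal nodes is the Catalan number C_6. So Z = C_6 = 132.
X − Y − Z = 4862 − 429 − 132 = 4301.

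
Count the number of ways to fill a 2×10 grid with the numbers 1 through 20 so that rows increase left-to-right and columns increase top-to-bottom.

16796

Standard Young tableaux of shape 2×n are counted by C_n; here n = 10.
C_10 = C(20,10)/11 = 184756/11 = 16796.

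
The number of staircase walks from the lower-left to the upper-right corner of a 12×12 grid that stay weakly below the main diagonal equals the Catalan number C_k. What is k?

Monotone paths in an n×n grid that stay weakly below the diagonal are counted by C_n; here n = 12.

12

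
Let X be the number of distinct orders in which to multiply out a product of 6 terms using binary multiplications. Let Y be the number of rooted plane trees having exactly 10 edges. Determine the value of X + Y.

Ways to associate a product of 6 factors correspond to binary trees on 6 leaves, so the count is C_5. So X = C_5 = 42.
A rooted plane tree with 10 edges has 11 nodes, and the count is C_10. So Y = C_10 = 16796.
X + Y = 42 + 16796 = 16838.

16838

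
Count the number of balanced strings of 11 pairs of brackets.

A balanced arrangement of 11 bracket pairs is a Dyck word of semilength 11, so the count is C_11.
C_11 = 58786.

58786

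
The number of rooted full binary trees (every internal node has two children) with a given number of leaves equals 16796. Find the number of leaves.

11

Full binary trees with L leaves are counted by C_{L−1}, and C_10 = 16796.
So the index is 10, and the number of leaves is 10 + 1 = 11.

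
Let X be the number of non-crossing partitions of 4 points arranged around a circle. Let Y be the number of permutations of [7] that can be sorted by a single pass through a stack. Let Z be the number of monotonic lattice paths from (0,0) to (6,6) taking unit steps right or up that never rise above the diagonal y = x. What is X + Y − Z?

311

Non-crossing partitions of an n-element set are counted by C_n; here n = 4. So X = C_4 = 14.
By Knuth's characterisation, the stack-sortable permutations of length 7 are the 231-avoiders, numbering C_7. So Y = C_7 = 429.
Monotone paths in an n×n grid that stay weakly below the diagonal are counted by C_n; here n = 6. So Z = C_6 = 132.
X + Y − Z = 14 + 429 − 132 = 311.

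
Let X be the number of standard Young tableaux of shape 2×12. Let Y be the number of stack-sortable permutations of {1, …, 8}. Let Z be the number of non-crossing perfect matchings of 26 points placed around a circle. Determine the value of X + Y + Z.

Standard Young tableaux of shape 2×n are counted by C_n; here n = 12. So X = C_12 = 208012.
Stack-sortable permutations are exactly the 231-avoiding ones, counted by C_n; here n = 8. So Y = C_8 = 1430.
Non-crossing perfect matchings of 2n points on a circle are counted by C_n; with 26 points, n = 13. So Z = C_13 = 742900.
X + Y + Z = 208012 + 1430 + 742900 = 952342.

952342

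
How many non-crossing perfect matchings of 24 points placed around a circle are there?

Non-crossing perfect matchings of 2n points on a circle are counted by C_n; with 24 points, n = 12.
C_12 = C_11 · 2(2·11+1)/(11+2) = 58786 · 46/13 = 208012.

208012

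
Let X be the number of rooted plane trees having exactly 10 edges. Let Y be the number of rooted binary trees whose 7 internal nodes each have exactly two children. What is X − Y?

16367

Rooted ordered trees with n edges are counted by C_n; here n = 10. So X = C_10 = 16796.
Full binary trees with n internal nodes are counted by C_n; here n = 7. So Y = C_7 = 429.
X − Y = 16796 − 429 = 16367.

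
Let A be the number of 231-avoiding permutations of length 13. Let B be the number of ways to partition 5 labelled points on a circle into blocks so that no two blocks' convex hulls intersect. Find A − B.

Permutations of [n] avoiding any single length-3 pattern are counted by C_n; here n = 13. So A = C_13 = 742900.
The non-crossing partitions of [5] form a lattice of size C_5. So B = C_5 = 42.
A − B = 742900 − 42 = 742858.

742858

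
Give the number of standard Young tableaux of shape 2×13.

742900

Standard Young tableaux of shape 2×n are counted by C_n; here n = 13.
C_13 = C(26,13)/14 = 10400600/14 = 742900.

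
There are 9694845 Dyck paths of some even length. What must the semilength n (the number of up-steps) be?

15

Dyck paths of semilength n are counted by C_n. The Catalan number equal to 9694845 is C_15.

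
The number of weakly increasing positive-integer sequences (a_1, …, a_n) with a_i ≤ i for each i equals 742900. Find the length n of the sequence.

13

Such sub-staircase sequences of length n are counted by C_n. Since C_13 = 742900, the index is 13.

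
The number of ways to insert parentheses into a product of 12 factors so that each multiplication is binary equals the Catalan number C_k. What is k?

Bracketing 12 factors into binary products is counted by C_{12−1} = C_11.

11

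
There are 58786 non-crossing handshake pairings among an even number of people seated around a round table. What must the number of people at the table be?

22

Non-crossing handshake pairings of 2n people are counted by C_n, and C_11 = 58786.
So n = 11, and there are 2n = 22 people.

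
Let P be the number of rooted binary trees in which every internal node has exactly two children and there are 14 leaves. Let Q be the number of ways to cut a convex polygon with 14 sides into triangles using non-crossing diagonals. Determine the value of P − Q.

Full binary trees with 14 leaves have 14−1 = 13 internal nodes, so there are C_13 of them. So P = C_13 = 742900.
A convex 14-gon is triangulated into 12 triangles, and the number of such triangulations is the Catalan number C_{14−2} = C_12. So Q = C_12 = 208012.
P − Q = 742900 − 208012 = 534888.

534888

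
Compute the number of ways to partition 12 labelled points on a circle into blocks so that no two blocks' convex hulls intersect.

Non-crossing partitions of an n-element set are counted by C_n; here n = 12.
C_12 = C(24,12)/13 = 2704156/13 = 208012.

208012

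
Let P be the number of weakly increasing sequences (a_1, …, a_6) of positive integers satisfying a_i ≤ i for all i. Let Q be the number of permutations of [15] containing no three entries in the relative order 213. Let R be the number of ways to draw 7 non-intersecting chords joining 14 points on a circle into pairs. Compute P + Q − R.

Weakly increasing sequences with a_i ≤ i biject with Dyck paths of semilength 6, so there are C_6. So P = C_6 = 132.
Permutations of [n] avoiding any single length-3 pattern are counted by C_n; here n = 15. So Q = C_15 = 9694845.
Non-crossing perfect matchings of 2n points on a circle are counted by C_n; with 14 points, n = 7. So R = C_7 = 429.
P + Q − R = 132 + 9694845 − 429 = 9694548.

9694548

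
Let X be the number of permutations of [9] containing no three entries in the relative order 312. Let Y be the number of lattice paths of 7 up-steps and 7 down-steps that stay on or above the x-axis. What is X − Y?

For any fixed pattern of length 3, the pattern-avoiding permutations of [9] number C_9. So X = C_9 = 4862.
Paths of 7 up- and 7 down-steps that never dip below the axis are Dyck paths; their count is C_7. So Y = C_7 = 429.
X − Y = 4862 − 429 = 4433.

4433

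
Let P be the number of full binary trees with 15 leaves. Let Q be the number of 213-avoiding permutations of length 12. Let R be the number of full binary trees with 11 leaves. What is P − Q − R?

A full binary tree with L leaves has L−1 internal nodes and is counted by C_{L−1}; L = 15 gives C_14. So P = C_14 = 2674440.
For any fixed pattern of length 3, the pattern-avoiding permutations of [12] number C_12. So Q = C_12 = 208012.
Full binary trees with 11 leaves have 11−1 = 10 internal nodes, so there are C_10 of them. So R = C_10 = 16796.
P − Q − R = 2674440 − 208012 − 16796 = 2449632.

2449632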